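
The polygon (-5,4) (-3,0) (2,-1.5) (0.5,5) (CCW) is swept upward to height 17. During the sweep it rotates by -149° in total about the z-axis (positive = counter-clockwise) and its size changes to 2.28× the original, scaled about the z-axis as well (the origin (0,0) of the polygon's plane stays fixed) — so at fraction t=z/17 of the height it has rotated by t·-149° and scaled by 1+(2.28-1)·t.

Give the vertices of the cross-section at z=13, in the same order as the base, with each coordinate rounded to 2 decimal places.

t = z/height = 13/17 = 0.764706
s = 1 + (scale-1)·z/height = 1 + (2.28-1)·13/17 = 1.978824
θ = twist·z/height = -149°·13/17 = -113.9412° = -1.988649 rad
cos θ = -0.405799, sin θ = -0.913963 (intermediates below are computed at full precision and shown rounded to 5 d.p.)
v1: (-5,4) → rotate → (5.68484,2.94662) → ×s → (11.24930,5.83084) → (11.25,5.83)
v2: (-3,0) → rotate → (1.21740,2.74189) → ×s → (2.40901,5.42571) → (2.41,5.43)
v3: (2,-1.5) → rotate → (-2.18254,-1.21923) → ×s → (-4.31886,-2.41264) → (-4.32,-2.41)
v4: (0.5,5) → rotate → (4.36691,-2.48597) → ×s → (8.64135,-4.91930) → (8.64,-4.92)

Cross-section at z=13: (11.25,5.83) (2.41,5.43) (-4.32,-2.41) (8.64,-4.92)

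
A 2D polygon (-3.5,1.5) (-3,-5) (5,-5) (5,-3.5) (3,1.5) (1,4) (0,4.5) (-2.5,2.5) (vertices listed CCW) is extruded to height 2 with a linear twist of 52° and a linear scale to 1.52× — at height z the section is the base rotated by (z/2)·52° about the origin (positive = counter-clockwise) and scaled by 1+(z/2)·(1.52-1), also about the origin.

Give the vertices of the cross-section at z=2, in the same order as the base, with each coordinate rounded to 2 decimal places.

t = z/height = 2/2 = 1
s = 1 + (scale-1)·z/height = 1 + (1.52-1)·2/2 = 1.520000
θ = twist·z/height = 52°·2/2 = 52.0000° = 0.907571 rad
cos θ = 0.615661, sin θ = 0.788011 (intermediates below are computed at full precision and shown rounded to 5 d.p.)
v1: (-3.5,1.5) → rotate → (-3.33683,-1.83455) → ×s → (-5.07198,-2.78851) → (-5.07,-2.79)
v2: (-3,-5) → rotate → (2.09307,-5.44234) → ×s → (3.18147,-8.27236) → (3.18,-8.27)
v3: (5,-5) → rotate → (7.01836,0.86175) → ×s → (10.66791,1.30985) → (10.67,1.31)
v4: (5,-3.5) → rotate → (5.83635,1.78524) → ×s → (8.87124,2.71356) → (8.87,2.71)
v5: (3,1.5) → rotate → (0.66497,3.28752) → ×s → (1.01075,4.99704) → (1.01,5.00)
v6: (1,4) → rotate → (-2.53638,3.25066) → ×s → (-3.85530,4.94100) → (-3.86,4.94)
v7: (0,4.5) → rotate → (-3.54605,2.77048) → ×s → (-5.38999,4.21112) → (-5.39,4.21)
v8: (-2.5,2.5) → rotate → (-3.50918,-0.43087) → ×s → (-5.33395,-0.65493) → (-5.33,-0.65)

Cross-section at z=2: (-5.07,-2.79) (3.18,-8.27) (10.67,1.31) (8.87,2.71) (1.01,5.00) (-3.86,4.94) (-5.39,4.21) (-5.33,-0.65)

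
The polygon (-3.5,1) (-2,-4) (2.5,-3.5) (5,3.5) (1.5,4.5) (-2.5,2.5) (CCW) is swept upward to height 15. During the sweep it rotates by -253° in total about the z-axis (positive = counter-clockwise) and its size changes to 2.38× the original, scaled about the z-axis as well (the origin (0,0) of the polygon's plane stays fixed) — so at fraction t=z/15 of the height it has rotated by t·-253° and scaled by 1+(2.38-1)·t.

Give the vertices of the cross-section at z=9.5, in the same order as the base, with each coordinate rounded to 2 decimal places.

t = z/height = 9.5/15 = 0.633333
s = 1 + (scale-1)·z/height = 1 + (2.38-1)·9.5/15 = 1.874000
θ = twist·z/height = -253°·9.5/15 = -160.2333° = -2.796599 rad
cos θ = -0.941078, sin θ = -0.338190 (intermediates below are computed at full precision and shown rounded to 5 d.p.)
v1: (-3.5,1) → rotate → (3.63196,0.24259) → ×s → (6.80630,0.45461) → (6.81,0.45)
v2: (-2,-4) → rotate → (0.52939,4.44069) → ×s → (0.99208,8.32186) → (0.99,8.32)
v3: (2.5,-3.5) → rotate → (-3.53636,2.44830) → ×s → (-6.62714,4.58811) → (-6.63,4.59)
v4: (5,3.5) → rotate → (-3.52172,-4.98472) → ×s → (-6.59971,-9.34137) → (-6.60,-9.34)
v5: (1.5,4.5) → rotate → (0.11024,-4.74214) → ×s → (0.20659,-8.88676) → (0.21,-8.89)
v6: (-2.5,2.5) → rotate → (3.19817,-1.50722) → ×s → (5.99337,-2.82453) → (5.99,-2.82)

Cross-section at z=9.5: (6.81,0.45) (0.99,8.32) (-6.63,4.59) (-6.60,-9.34) (0.21,-8.89) (5.99,-2.82)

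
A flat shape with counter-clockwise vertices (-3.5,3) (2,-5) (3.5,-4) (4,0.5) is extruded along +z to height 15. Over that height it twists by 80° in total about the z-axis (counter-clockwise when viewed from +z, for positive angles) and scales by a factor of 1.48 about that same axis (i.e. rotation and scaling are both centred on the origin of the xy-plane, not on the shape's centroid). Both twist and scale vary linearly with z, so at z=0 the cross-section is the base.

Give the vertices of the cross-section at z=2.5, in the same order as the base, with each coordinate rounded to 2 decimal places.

t = z/height = 2.5/15 = 0.166667
s = 1 + (scale-1)·z/height = 1 + (1.48-1)·2.5/15 = 1.080000
θ = twist·z/height = 80°·2.5/15 = 13.3333° = 0.232711 rad
cos θ = 0.973045, sin θ = 0.230616 (intermediates below are computed at full precision and shown rounded to 5 d.p.)
v1: (-3.5,3) → rotate → (-4.09750,2.11198) → ×s → (-4.42531,2.28094) → (-4.43,2.28)
v2: (2,-5) → rotate → (3.09917,-4.40399) → ×s → (3.34710,-4.75631) → (3.35,-4.76)
v3: (3.5,-4) → rotate → (4.32812,-3.08502) → ×s → (4.67437,-3.33183) → (4.67,-3.33)
v4: (4,0.5) → rotate → (3.77687,1.40899) → ×s → (4.07902,1.52170) → (4.08,1.52)

Cross-section at z=2.5: (-4.43,2.28) (3.35,-4.76) (4.67,-3.33) (4.08,1.52)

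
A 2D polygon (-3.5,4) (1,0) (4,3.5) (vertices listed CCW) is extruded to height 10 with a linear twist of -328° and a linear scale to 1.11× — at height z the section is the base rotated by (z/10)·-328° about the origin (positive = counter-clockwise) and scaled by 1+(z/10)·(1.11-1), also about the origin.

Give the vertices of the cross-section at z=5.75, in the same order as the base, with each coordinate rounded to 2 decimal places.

Cross-section at z=5.75: (3.04,-4.76) (-1.05,0.16) (-4.76,-3.04)

t = z/height = 5.75/10 = 0.575
s = 1 + (scale-1)·z/height = 1 + (1.11-1)·5.75/10 = 1.063250
θ = twist·z/height = -328°·5.75/10 = -188.6000° = -3.291691 rad
cos θ = -0.988756, sin θ = 0.149535 (intermediates below are computed at full precision and shown rounded to 5 d.p.)
v1: (-3.5,4) → rotate → (2.86251,-4.47840) → ×s → (3.04356,-4.76166) → (3.04,-4.76)
v2: (1,0) → rotate → (-0.98876,0.14954) → ×s → (-1.05130,0.15899) → (-1.05,0.16)
v3: (4,3.5) → rotate → (-4.47840,-2.86251) → ×s → (-4.76166,-3.04356) → (-4.76,-3.04)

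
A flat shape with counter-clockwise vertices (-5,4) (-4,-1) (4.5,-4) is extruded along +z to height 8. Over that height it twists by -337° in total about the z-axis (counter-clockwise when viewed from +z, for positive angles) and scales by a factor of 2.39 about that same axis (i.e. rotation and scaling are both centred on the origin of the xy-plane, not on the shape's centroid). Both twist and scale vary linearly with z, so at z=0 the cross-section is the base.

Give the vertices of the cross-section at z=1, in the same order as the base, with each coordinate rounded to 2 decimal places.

t = z/height = 1/8 = 0.125
s = 1 + (scale-1)·z/height = 1 + (2.39-1)·1/8 = 1.173750
θ = twist·z/height = -337°·1/8 = -42.1250° = -0.735220 rad
cos θ = 0.741683, sin θ = -0.670750 (intermediates below are computed at full precision and shown rounded to 5 d.p.)
v1: (-5,4) → rotate → (-1.02541,6.32048) → ×s → (-1.20358,7.41867) → (-1.20,7.42)
v2: (-4,-1) → rotate → (-3.63748,1.94132) → ×s → (-4.26950,2.27862) → (-4.27,2.28)
v3: (4.5,-4) → rotate → (0.65457,-5.98511) → ×s → (0.76831,-7.02502) → (0.77,-7.03)

Cross-section at z=1: (-1.20,7.42) (-4.27,2.28) (0.77,-7.03)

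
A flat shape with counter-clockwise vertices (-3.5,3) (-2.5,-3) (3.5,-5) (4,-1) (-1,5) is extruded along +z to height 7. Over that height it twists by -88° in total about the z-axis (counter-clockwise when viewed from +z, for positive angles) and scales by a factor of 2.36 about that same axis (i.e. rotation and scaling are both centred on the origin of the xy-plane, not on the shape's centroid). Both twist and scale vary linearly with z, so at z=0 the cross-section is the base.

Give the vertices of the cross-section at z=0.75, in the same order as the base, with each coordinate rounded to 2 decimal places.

Cross-section at z=0.75: (-3.39,4.05) (-3.39,-2.92) (3.02,-6.31) (4.33,-1.88) (-0.19,5.84)

t = z/height = 0.75/7 = 0.107143
s = 1 + (scale-1)·z/height = 1 + (2.36-1)·0.75/7 = 1.145714
θ = twist·z/height = -88°·0.75/7 = -9.4286° = -0.164560 rad
cos θ = 0.986491, sin θ = -0.163818 (intermediates below are computed at full precision and shown rounded to 5 d.p.)
v1: (-3.5,3) → rotate → (-2.96126,3.53283) → ×s → (-3.39276,4.04762) → (-3.39,4.05)
v2: (-2.5,-3) → rotate → (-2.95768,-2.54993) → ×s → (-3.38866,-2.92149) → (-3.39,-2.92)
v3: (3.5,-5) → rotate → (2.63363,-5.50582) → ×s → (3.01738,-6.30809) → (3.02,-6.31)
v4: (4,-1) → rotate → (3.78214,-1.64176) → ×s → (4.33326,-1.88099) → (4.33,-1.88)
v5: (-1,5) → rotate → (-0.16740,5.09627) → ×s → (-0.19179,5.83887) → (-0.19,5.84)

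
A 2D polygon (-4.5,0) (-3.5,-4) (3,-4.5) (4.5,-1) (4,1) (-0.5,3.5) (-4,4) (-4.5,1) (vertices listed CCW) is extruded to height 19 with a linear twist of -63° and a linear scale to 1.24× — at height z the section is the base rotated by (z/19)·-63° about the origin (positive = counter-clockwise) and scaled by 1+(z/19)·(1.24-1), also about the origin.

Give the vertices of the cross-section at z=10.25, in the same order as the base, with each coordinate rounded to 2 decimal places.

t = z/height = 10.25/19 = 0.539474
s = 1 + (scale-1)·z/height = 1 + (1.24-1)·10.25/19 = 1.129474
θ = twist·z/height = -63°·10.25/19 = -33.9868° = -0.593182 rad
cos θ = 0.829166, sin θ = -0.559003 (intermediates below are computed at full precision and shown rounded to 5 d.p.)
v1: (-4.5,0) → rotate → (-3.73125,2.51551) → ×s → (-4.21435,2.84120) → (-4.21,2.84)
v2: (-3.5,-4) → rotate → (-5.13809,-1.36016) → ×s → (-5.80334,-1.53626) → (-5.80,-1.54)
v3: (3,-4.5) → rotate → (-0.02801,-5.40825) → ×s → (-0.03164,-6.10848) → (-0.03,-6.11)
v4: (4.5,-1) → rotate → (3.17224,-3.34468) → ×s → (3.58297,-3.77772) → (3.58,-3.78)
v5: (4,1) → rotate → (3.87567,-1.40684) → ×s → (4.37746,-1.58899) → (4.38,-1.59)
v6: (-0.5,3.5) → rotate → (1.54193,3.18158) → ×s → (1.74156,3.59351) → (1.74,3.59)
v7: (-4,4) → rotate → (-1.08065,5.55267) → ×s → (-1.22057,6.27160) → (-1.22,6.27)
v8: (-4.5,1) → rotate → (-3.17224,3.34468) → ×s → (-3.58297,3.77772) → (-3.58,3.78)

Cross-section at z=10.25: (-4.21,2.84) (-5.80,-1.54) (-0.03,-6.11) (3.58,-3.78) (4.38,-1.59) (1.74,3.59) (-1.22,6.27) (-3.58,3.78)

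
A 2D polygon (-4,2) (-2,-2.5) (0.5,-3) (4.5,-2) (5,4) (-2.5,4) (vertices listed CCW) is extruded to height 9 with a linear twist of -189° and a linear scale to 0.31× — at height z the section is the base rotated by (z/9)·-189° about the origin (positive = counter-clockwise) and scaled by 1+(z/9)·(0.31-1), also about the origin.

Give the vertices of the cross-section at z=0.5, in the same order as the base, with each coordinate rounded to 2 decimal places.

t = z/height = 0.5/9 = 0.0555556
s = 1 + (scale-1)·z/height = 1 + (0.31-1)·0.5/9 = 0.961667
θ = twist·z/height = -189°·0.5/9 = -10.5000° = -0.183260 rad
cos θ = 0.983255, sin θ = -0.182236 (intermediates below are computed at full precision and shown rounded to 5 d.p.)
v1: (-4,2) → rotate → (-3.56855,2.69545) → ×s → (-3.43175,2.59213) → (-3.43,2.59)
v2: (-2,-2.5) → rotate → (-2.42210,-2.09367) → ×s → (-2.32925,-2.01341) → (-2.33,-2.01)
v3: (0.5,-3) → rotate → (-0.05508,-3.04088) → ×s → (-0.05297,-2.92432) → (-0.05,-2.92)
v4: (4.5,-2) → rotate → (4.06018,-2.78657) → ×s → (3.90454,-2.67975) → (3.90,-2.68)
v5: (5,4) → rotate → (5.64522,3.02184) → ×s → (5.42882,2.90600) → (5.43,2.91)
v6: (-2.5,4) → rotate → (-1.72920,4.38861) → ×s → (-1.66291,4.22038) → (-1.66,4.22)

Cross-section at z=0.5: (-3.43,2.59) (-2.33,-2.01) (-0.05,-2.92) (3.90,-2.68) (5.43,2.91) (-1.66,4.22)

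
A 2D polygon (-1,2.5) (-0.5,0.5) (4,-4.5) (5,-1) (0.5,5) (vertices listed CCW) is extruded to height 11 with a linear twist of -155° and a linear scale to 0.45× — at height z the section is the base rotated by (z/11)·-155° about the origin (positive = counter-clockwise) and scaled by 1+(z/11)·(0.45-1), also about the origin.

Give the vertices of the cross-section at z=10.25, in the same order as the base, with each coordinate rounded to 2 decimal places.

Cross-section at z=10.25: (1.11,-0.71) (0.34,-0.06) (-2.86,0.65) (-2.27,-1.02) (1.22,-2.12)

t = z/height = 10.25/11 = 0.931818
s = 1 + (scale-1)·z/height = 1 + (0.45-1)·10.25/11 = 0.487500
θ = twist·z/height = -155°·10.25/11 = -144.4318° = -2.520811 rad
cos θ = -0.813424, sin θ = -0.581671 (intermediates below are computed at full precision and shown rounded to 5 d.p.)
v1: (-1,2.5) → rotate → (2.26760,-1.45189) → ×s → (1.10546,-0.70780) → (1.11,-0.71)
v2: (-0.5,0.5) → rotate → (0.69755,-0.11588) → ×s → (0.34005,-0.05649) → (0.34,-0.06)
v3: (4,-4.5) → rotate → (-5.87122,1.33372) → ×s → (-2.86222,0.65019) → (-2.86,0.65)
v4: (5,-1) → rotate → (-4.64879,-2.09493) → ×s → (-2.26629,-1.02128) → (-2.27,-1.02)
v5: (0.5,5) → rotate → (2.50164,-4.35796) → ×s → (1.21955,-2.12450) → (1.22,-2.12)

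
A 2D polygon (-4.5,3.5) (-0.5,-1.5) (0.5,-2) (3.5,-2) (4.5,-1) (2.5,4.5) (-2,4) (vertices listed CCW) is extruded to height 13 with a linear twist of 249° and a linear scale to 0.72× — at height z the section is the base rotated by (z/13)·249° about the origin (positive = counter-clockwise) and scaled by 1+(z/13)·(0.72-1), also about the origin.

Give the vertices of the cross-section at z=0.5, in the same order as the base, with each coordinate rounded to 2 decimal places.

Cross-section at z=0.5: (-4.97,2.67) (-0.24,-1.55) (0.82,-1.87) (3.74,-1.37) (4.55,-0.23) (1.70,4.80) (-2.61,3.57)

t = z/height = 0.5/13 = 0.0384615
s = 1 + (scale-1)·z/height = 1 + (0.72-1)·0.5/13 = 0.989231
θ = twist·z/height = 249°·0.5/13 = 9.5769° = 0.167149 rad
cos θ = 0.986063, sin θ = 0.166372 (intermediates below are computed at full precision and shown rounded to 5 d.p.)
v1: (-4.5,3.5) → rotate → (-5.01958,2.70255) → ×s → (-4.96553,2.67344) → (-4.97,2.67)
v2: (-0.5,-1.5) → rotate → (-0.24347,-1.56228) → ×s → (-0.24085,-1.54546) → (-0.24,-1.55)
v3: (0.5,-2) → rotate → (0.82577,-1.88894) → ×s → (0.81688,-1.86860) → (0.82,-1.87)
v4: (3.5,-2) → rotate → (3.78396,-1.38983) → ×s → (3.74321,-1.37486) → (3.74,-1.37)
v5: (4.5,-1) → rotate → (4.60366,-0.23739) → ×s → (4.55408,-0.23483) → (4.55,-0.23)
v6: (2.5,4.5) → rotate → (1.71649,4.85321) → ×s → (1.69800,4.80095) → (1.70,4.80)
v7: (-2,4) → rotate → (-2.63761,3.61151) → ×s → (-2.60921,3.57262) → (-2.61,3.57)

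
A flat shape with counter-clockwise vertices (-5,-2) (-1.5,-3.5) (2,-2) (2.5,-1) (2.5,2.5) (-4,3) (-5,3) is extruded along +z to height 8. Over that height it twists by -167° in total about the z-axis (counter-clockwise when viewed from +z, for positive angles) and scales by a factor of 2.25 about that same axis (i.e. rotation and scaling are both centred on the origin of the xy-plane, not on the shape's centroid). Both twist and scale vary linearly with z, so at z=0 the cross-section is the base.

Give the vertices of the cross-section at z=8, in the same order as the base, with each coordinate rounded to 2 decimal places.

Cross-section at z=8: (9.95,6.92) (1.52,8.43) (-5.40,3.37) (-5.99,0.93) (-4.22,-6.75) (10.29,-4.55) (12.48,-4.05)

t = z/height = 8/8 = 1
s = 1 + (scale-1)·z/height = 1 + (2.25-1)·8/8 = 2.250000
θ = twist·z/height = -167°·8/8 = -167.0000° = -2.914700 rad
cos θ = -0.974370, sin θ = -0.224951 (intermediates below are computed at full precision and shown rounded to 5 d.p.)
v1: (-5,-2) → rotate → (4.42195,3.07350) → ×s → (9.94938,6.91536) → (9.95,6.92)
v2: (-1.5,-3.5) → rotate → (0.67423,3.74772) → ×s → (1.51701,8.43237) → (1.52,8.43)
v3: (2,-2) → rotate → (-2.39864,1.49884) → ×s → (-5.39695,3.37239) → (-5.40,3.37)
v4: (2.5,-1) → rotate → (-2.66088,0.41199) → ×s → (-5.98697,0.92698) → (-5.99,0.93)
v5: (2.5,2.5) → rotate → (-1.87355,-2.99830) → ×s → (-4.21548,-6.74618) → (-4.22,-6.75)
v6: (-4,3) → rotate → (4.57233,-2.02331) → ×s → (10.28775,-4.55244) → (10.29,-4.55)
v7: (-5,3) → rotate → (5.54670,-1.79835) → ×s → (12.48008,-4.04630) → (12.48,-4.05)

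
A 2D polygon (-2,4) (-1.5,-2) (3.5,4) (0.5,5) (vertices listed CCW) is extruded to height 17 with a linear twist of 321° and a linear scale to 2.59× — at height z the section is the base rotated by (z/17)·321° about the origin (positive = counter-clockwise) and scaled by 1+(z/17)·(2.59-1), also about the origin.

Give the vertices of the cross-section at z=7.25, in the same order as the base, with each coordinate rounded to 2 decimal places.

Cross-section at z=7.25: (-2.14,-7.19) (4.13,0.73) (-8.87,-0.89) (-6.35,-5.55)

t = z/height = 7.25/17 = 0.426471
s = 1 + (scale-1)·z/height = 1 + (2.59-1)·7.25/17 = 1.678088
θ = twist·z/height = 321°·7.25/17 = 136.8971° = 2.389304 rad
cos θ = -0.730127, sin θ = 0.683311 (intermediates below are computed at full precision and shown rounded to 5 d.p.)
v1: (-2,4) → rotate → (-1.27299,-4.28713) → ×s → (-2.13619,-7.19418) → (-2.14,-7.19)
v2: (-1.5,-2) → rotate → (2.46181,0.43529) → ×s → (4.13114,0.73045) → (4.13,0.73)
v3: (3.5,4) → rotate → (-5.28869,-0.52892) → ×s → (-8.87489,-0.88757) → (-8.87,-0.89)
v4: (0.5,5) → rotate → (-3.78162,-3.30898) → ×s → (-6.34589,-5.55276) → (-6.35,-5.55)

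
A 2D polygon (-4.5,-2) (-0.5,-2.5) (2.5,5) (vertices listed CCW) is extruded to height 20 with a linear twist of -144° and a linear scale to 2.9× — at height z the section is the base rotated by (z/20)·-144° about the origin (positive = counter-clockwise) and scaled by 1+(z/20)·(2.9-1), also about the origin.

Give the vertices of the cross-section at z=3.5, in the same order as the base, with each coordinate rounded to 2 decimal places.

t = z/height = 3.5/20 = 0.175
s = 1 + (scale-1)·z/height = 1 + (2.9-1)·3.5/20 = 1.332500
θ = twist·z/height = -144°·3.5/20 = -25.2000° = -0.439823 rad
cos θ = 0.904827, sin θ = -0.425779 (intermediates below are computed at full precision and shown rounded to 5 d.p.)
v1: (-4.5,-2) → rotate → (-4.92328,0.10635) → ×s → (-6.56027,0.14171) → (-6.56,0.14)
v2: (-0.5,-2.5) → rotate → (-1.51686,-2.04918) → ×s → (-2.02122,-2.73053) → (-2.02,-2.73)
v3: (2.5,5) → rotate → (4.39096,3.45969) → ×s → (5.85096,4.61003) → (5.85,4.61)

Cross-section at z=3.5: (-6.56,0.14) (-2.02,-2.73) (5.85,4.61)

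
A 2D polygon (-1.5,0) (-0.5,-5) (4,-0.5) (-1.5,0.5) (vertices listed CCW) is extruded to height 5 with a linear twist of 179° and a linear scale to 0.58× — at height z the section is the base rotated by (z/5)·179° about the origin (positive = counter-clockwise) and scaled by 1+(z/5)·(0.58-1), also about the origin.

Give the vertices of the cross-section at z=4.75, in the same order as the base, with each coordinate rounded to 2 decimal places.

Cross-section at z=4.75: (0.89,-0.16) (0.82,2.91) (-2.32,0.71) (0.84,-0.45)

t = z/height = 4.75/5 = 0.95
s = 1 + (scale-1)·z/height = 1 + (0.58-1)·4.75/5 = 0.601000
θ = twist·z/height = 179°·4.75/5 = 170.0500° = 2.967932 rad
cos θ = -0.984959, sin θ = 0.172789 (intermediates below are computed at full precision and shown rounded to 5 d.p.)
v1: (-1.5,0) → rotate → (1.47744,-0.25918) → ×s → (0.88794,-0.15577) → (0.89,-0.16)
v2: (-0.5,-5) → rotate → (1.35642,4.83840) → ×s → (0.81521,2.90788) → (0.82,2.91)
v3: (4,-0.5) → rotate → (-3.85344,1.18363) → ×s → (-2.31592,0.71136) → (-2.32,0.71)
v4: (-1.5,0.5) → rotate → (1.39104,-0.75166) → ×s → (0.83602,-0.45175) → (0.84,-0.45)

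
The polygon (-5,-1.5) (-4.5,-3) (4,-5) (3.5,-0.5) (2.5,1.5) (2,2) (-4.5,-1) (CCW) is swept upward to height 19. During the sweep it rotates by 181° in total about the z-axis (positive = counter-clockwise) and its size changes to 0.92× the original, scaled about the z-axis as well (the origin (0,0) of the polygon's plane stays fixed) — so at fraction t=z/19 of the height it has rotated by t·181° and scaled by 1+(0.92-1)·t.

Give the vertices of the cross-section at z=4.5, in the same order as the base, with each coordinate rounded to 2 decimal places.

t = z/height = 4.5/19 = 0.236842
s = 1 + (scale-1)·z/height = 1 + (0.92-1)·4.5/19 = 0.981053
θ = twist·z/height = 181°·4.5/19 = 42.8684° = 0.748195 rad
cos θ = 0.732918, sin θ = 0.680317 (intermediates below are computed at full precision and shown rounded to 5 d.p.)
v1: (-5,-1.5) → rotate → (-2.64411,-4.50096) → ×s → (-2.59402,-4.41568) → (-2.59,-4.42)
v2: (-4.5,-3) → rotate → (-1.25718,-5.26018) → ×s → (-1.23336,-5.16051) → (-1.23,-5.16)
v3: (4,-5) → rotate → (6.33326,-0.94332) → ×s → (6.21326,-0.92545) → (6.21,-0.93)
v4: (3.5,-0.5) → rotate → (2.90537,2.01465) → ×s → (2.85032,1.97648) → (2.85,1.98)
v5: (2.5,1.5) → rotate → (0.81182,2.80017) → ×s → (0.79644,2.74711) → (0.80,2.75)
v6: (2,2) → rotate → (0.10520,2.82647) → ×s → (0.10321,2.77292) → (0.10,2.77)
v7: (-4.5,-1) → rotate → (-2.61781,-3.79434) → ×s → (-2.56821,-3.72245) → (-2.57,-3.72)

Cross-section at z=4.5: (-2.59,-4.42) (-1.23,-5.16) (6.21,-0.93) (2.85,1.98) (0.80,2.75) (0.10,2.77) (-2.57,-3.72)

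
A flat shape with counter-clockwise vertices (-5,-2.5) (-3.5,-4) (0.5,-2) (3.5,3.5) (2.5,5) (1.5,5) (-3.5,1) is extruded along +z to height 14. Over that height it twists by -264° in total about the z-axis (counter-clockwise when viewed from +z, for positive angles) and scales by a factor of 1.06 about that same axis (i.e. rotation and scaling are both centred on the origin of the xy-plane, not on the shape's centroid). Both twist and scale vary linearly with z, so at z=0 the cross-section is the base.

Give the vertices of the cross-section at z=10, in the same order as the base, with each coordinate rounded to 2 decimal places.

Cross-section at z=10: (5.54,1.80) (4.23,3.58) (-0.20,2.14) (-4.15,-3.07) (-3.36,-4.77) (-2.32,-4.92) (3.45,-1.58)

t = z/height = 10/14 = 0.714286
s = 1 + (scale-1)·z/height = 1 + (1.06-1)·10/14 = 1.042857
θ = twist·z/height = -264°·10/14 = -188.5714° = -3.291192 rad
cos θ = -0.988831, sin θ = 0.149042 (intermediates below are computed at full precision and shown rounded to 5 d.p.)
v1: (-5,-2.5) → rotate → (5.31676,1.72687) → ×s → (5.54462,1.80087) → (5.54,1.80)
v2: (-3.5,-4) → rotate → (4.05708,3.43368) → ×s → (4.23095,3.58083) → (4.23,3.58)
v3: (0.5,-2) → rotate → (-0.19633,2.05218) → ×s → (-0.20475,2.14013) → (-0.20,2.14)
v4: (3.5,3.5) → rotate → (-3.98256,-2.93926) → ×s → (-4.15324,-3.06523) → (-4.15,-3.07)
v5: (2.5,5) → rotate → (-3.21729,-4.57155) → ×s → (-3.35517,-4.76747) → (-3.36,-4.77)
v6: (1.5,5) → rotate → (-2.22846,-4.72059) → ×s → (-2.32396,-4.92290) → (-2.32,-4.92)
v7: (-3.5,1) → rotate → (3.31187,-1.51048) → ×s → (3.45380,-1.57521) → (3.45,-1.58)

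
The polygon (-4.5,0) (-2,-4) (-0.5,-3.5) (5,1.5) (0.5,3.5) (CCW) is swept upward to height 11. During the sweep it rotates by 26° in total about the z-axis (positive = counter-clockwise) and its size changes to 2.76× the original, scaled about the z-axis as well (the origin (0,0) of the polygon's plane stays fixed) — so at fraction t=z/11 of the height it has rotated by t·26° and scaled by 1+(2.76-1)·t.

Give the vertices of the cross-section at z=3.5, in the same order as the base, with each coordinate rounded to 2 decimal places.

Cross-section at z=3.5: (-6.95,-1.01) (-2.19,-6.62) (0.01,-5.52) (7.38,3.44) (-0.01,5.52)

t = z/height = 3.5/11 = 0.318182
s = 1 + (scale-1)·z/height = 1 + (2.76-1)·3.5/11 = 1.560000
θ = twist·z/height = 26°·3.5/11 = 8.2727° = 0.144386 rad
cos θ = 0.989594, sin θ = 0.143885 (intermediates below are computed at full precision and shown rounded to 5 d.p.)
v1: (-4.5,0) → rotate → (-4.45317,-0.64748) → ×s → (-6.94695,-1.01007) → (-6.95,-1.01)
v2: (-2,-4) → rotate → (-1.40365,-4.24615) → ×s → (-2.18969,-6.62399) → (-2.19,-6.62)
v3: (-0.5,-3.5) → rotate → (0.00880,-3.53552) → ×s → (0.01373,-5.51542) → (0.01,-5.52)
v4: (5,1.5) → rotate → (4.73214,2.20382) → ×s → (7.38214,3.43796) → (7.38,3.44)
v5: (0.5,3.5) → rotate → (-0.00880,3.53552) → ×s → (-0.01373,5.51542) → (-0.01,5.52)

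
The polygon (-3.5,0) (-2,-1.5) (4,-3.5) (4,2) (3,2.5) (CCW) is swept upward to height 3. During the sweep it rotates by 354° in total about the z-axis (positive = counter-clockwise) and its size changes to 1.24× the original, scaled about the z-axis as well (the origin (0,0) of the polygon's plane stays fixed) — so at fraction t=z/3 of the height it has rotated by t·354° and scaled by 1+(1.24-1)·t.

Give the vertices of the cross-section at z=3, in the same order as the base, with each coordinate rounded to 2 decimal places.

Cross-section at z=3: (-4.32,0.45) (-2.66,-1.59) (4.48,-4.83) (5.19,1.95) (4.02,2.69)

t = z/height = 3/3 = 1
s = 1 + (scale-1)·z/height = 1 + (1.24-1)·3/3 = 1.240000
θ = twist·z/height = 354°·3/3 = 354.0000° = 6.178466 rad
cos θ = 0.994522, sin θ = -0.104528 (intermediates below are computed at full precision and shown rounded to 5 d.p.)
v1: (-3.5,0) → rotate → (-3.48083,0.36585) → ×s → (-4.31623,0.45365) → (-4.32,0.45)
v2: (-2,-1.5) → rotate → (-2.14584,-1.28273) → ×s → (-2.66084,-1.59058) → (-2.66,-1.59)
v3: (4,-3.5) → rotate → (3.61224,-3.89894) → ×s → (4.47918,-4.83469) → (4.48,-4.83)
v4: (4,2) → rotate → (4.18714,1.57093) → ×s → (5.19206,1.94795) → (5.19,1.95)
v5: (3,2.5) → rotate → (3.24489,2.17272) → ×s → (4.02366,2.69417) → (4.02,2.69)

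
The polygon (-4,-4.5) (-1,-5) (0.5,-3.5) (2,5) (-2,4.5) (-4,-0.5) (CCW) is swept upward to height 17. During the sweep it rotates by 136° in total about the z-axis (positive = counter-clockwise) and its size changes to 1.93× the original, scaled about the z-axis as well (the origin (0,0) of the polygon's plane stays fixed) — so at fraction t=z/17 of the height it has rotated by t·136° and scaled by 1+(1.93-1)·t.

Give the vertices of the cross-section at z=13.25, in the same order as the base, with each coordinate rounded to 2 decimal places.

t = z/height = 13.25/17 = 0.779412
s = 1 + (scale-1)·z/height = 1 + (1.93-1)·13.25/17 = 1.724853
θ = twist·z/height = 136°·13.25/17 = 106.0000° = 1.850049 rad
cos θ = -0.275637, sin θ = 0.961262 (intermediates below are computed at full precision and shown rounded to 5 d.p.)
v1: (-4,-4.5) → rotate → (5.42823,-2.60468) → ×s → (9.36289,-4.49269) → (9.36,-4.49)
v2: (-1,-5) → rotate → (5.08195,0.41693) → ×s → (8.76561,0.71913) → (8.77,0.72)
v3: (0.5,-3.5) → rotate → (3.22660,1.44536) → ×s → (5.56541,2.49304) → (5.57,2.49)
v4: (2,5) → rotate → (-5.35758,0.54434) → ×s → (-9.24104,0.93890) → (-9.24,0.94)
v5: (-2,4.5) → rotate → (-3.77440,-3.16289) → ×s → (-6.51029,-5.45552) → (-6.51,-5.46)
v6: (-4,-0.5) → rotate → (1.58318,-3.70723) → ×s → (2.73075,-6.39442) → (2.73,-6.39)

Cross-section at z=13.25: (9.36,-4.49) (8.77,0.72) (5.57,2.49) (-9.24,0.94) (-6.51,-5.46) (2.73,-6.39)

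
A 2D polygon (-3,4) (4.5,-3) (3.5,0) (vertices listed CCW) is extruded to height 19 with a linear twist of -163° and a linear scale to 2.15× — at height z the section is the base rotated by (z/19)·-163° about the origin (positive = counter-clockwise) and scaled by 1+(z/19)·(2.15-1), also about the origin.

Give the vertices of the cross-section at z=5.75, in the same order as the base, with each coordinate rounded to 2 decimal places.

Cross-section at z=5.75: (1.45,6.58) (0.89,-7.24) (3.07,-3.58)

t = z/height = 5.75/19 = 0.302632
s = 1 + (scale-1)·z/height = 1 + (2.15-1)·5.75/19 = 1.348026
θ = twist·z/height = -163°·5.75/19 = -49.3289° = -0.860953 rad
cos θ = 0.651715, sin θ = -0.758464 (intermediates below are computed at full precision and shown rounded to 5 d.p.)
v1: (-3,4) → rotate → (1.07871,4.88225) → ×s → (1.45413,6.58140) → (1.45,6.58)
v2: (4.5,-3) → rotate → (0.65733,-5.36823) → ×s → (0.88610,-7.23652) → (0.89,-7.24)
v3: (3.5,0) → rotate → (2.28100,-2.65462) → ×s → (3.07485,-3.57850) → (3.07,-3.58)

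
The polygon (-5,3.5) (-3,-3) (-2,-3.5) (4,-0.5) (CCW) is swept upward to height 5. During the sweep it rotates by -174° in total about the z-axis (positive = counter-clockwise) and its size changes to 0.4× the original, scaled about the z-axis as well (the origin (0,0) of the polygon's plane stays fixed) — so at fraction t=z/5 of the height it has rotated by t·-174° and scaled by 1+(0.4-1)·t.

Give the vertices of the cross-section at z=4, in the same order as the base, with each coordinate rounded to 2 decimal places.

Cross-section at z=4: (3.16,0.32) (0.16,2.20) (-0.40,2.06) (-1.74,-1.16)

t = z/height = 4/5 = 0.8
s = 1 + (scale-1)·z/height = 1 + (0.4-1)·4/5 = 0.520000
θ = twist·z/height = -174°·4/5 = -139.2000° = -2.429498 rad
cos θ = -0.756995, sin θ = -0.653421 (intermediates below are computed at full precision and shown rounded to 5 d.p.)
v1: (-5,3.5) → rotate → (6.07195,0.61762) → ×s → (3.15741,0.32116) → (3.16,0.32)
v2: (-3,-3) → rotate → (0.31072,4.23125) → ×s → (0.16158,2.20025) → (0.16,2.20)
v3: (-2,-3.5) → rotate → (-0.77298,3.95632) → ×s → (-0.40195,2.05729) → (-0.40,2.06)
v4: (4,-0.5) → rotate → (-3.35469,-2.23518) → ×s → (-1.74444,-1.16230) → (-1.74,-1.16)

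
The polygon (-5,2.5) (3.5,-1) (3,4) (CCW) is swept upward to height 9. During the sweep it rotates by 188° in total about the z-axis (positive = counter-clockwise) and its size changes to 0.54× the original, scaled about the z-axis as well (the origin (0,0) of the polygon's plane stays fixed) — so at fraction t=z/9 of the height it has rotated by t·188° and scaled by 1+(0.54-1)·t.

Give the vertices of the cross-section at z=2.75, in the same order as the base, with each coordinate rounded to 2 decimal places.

t = z/height = 2.75/9 = 0.305556
s = 1 + (scale-1)·z/height = 1 + (0.54-1)·2.75/9 = 0.859444
θ = twist·z/height = 188°·2.75/9 = 57.4444° = 1.002595 rad
cos θ = 0.538117, sin θ = 0.842870 (intermediates below are computed at full precision and shown rounded to 5 d.p.)
v1: (-5,2.5) → rotate → (-4.79776,-2.86906) → ×s → (-4.12341,-2.46580) → (-4.12,-2.47)
v2: (3.5,-1) → rotate → (2.72628,2.41193) → ×s → (2.34309,2.07292) → (2.34,2.07)
v3: (3,4) → rotate → (-1.75713,4.68108) → ×s → (-1.51015,4.02313) → (-1.51,4.02)

Cross-section at z=2.75: (-4.12,-2.47) (2.34,2.07) (-1.51,4.02)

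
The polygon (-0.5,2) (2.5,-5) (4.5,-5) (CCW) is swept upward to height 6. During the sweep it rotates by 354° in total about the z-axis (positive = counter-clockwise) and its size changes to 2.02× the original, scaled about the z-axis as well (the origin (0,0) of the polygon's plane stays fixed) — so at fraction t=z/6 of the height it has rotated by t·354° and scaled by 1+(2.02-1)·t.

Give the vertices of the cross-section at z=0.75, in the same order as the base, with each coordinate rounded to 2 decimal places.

t = z/height = 0.75/6 = 0.125
s = 1 + (scale-1)·z/height = 1 + (2.02-1)·0.75/6 = 1.127500
θ = twist·z/height = 354°·0.75/6 = 44.2500° = 0.772308 rad
cos θ = 0.716302, sin θ = 0.697790 (intermediates below are computed at full precision and shown rounded to 5 d.p.)
v1: (-0.5,2) → rotate → (-1.75373,1.08371) → ×s → (-1.97733,1.22188) → (-1.98,1.22)
v2: (2.5,-5) → rotate → (5.27971,-1.83703) → ×s → (5.95287,-2.07126) → (5.95,-2.07)
v3: (4.5,-5) → rotate → (6.71231,-0.44145) → ×s → (7.56813,-0.49774) → (7.57,-0.50)

Cross-section at z=0.75: (-1.98,1.22) (5.95,-2.07) (7.57,-0.50)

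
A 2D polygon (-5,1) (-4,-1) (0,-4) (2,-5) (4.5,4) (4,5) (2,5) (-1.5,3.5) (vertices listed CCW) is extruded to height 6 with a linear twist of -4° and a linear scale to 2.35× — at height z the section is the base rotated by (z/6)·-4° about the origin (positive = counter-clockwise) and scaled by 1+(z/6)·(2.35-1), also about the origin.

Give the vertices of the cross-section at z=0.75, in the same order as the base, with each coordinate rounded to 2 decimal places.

t = z/height = 0.75/6 = 0.125
s = 1 + (scale-1)·z/height = 1 + (2.35-1)·0.75/6 = 1.168750
θ = twist·z/height = -4°·0.75/6 = -0.5000° = -0.008727 rad
cos θ = 0.999962, sin θ = -0.008727 (intermediates below are computed at full precision and shown rounded to 5 d.p.)
v1: (-5,1) → rotate → (-4.99108,1.04359) → ×s → (-5.83333,1.21970) → (-5.83,1.22)
v2: (-4,-1) → rotate → (-4.00857,-0.96506) → ×s → (-4.68502,-1.12791) → (-4.69,-1.13)
v3: (0,-4) → rotate → (-0.03491,-3.99985) → ×s → (-0.04080,-4.67482) → (-0.04,-4.67)
v4: (2,-5) → rotate → (1.95629,-5.01726) → ×s → (2.28642,-5.86393) → (2.29,-5.86)
v5: (4.5,4) → rotate → (4.53473,3.96058) → ×s → (5.29997,4.62893) → (5.30,4.63)
v6: (4,5) → rotate → (4.04348,4.96490) → ×s → (4.72582,5.80273) → (4.73,5.80)
v7: (2,5) → rotate → (2.04356,4.98236) → ×s → (2.38841,5.82313) → (2.39,5.82)
v8: (-1.5,3.5) → rotate → (-1.46940,3.51296) → ×s → (-1.71736,4.10577) → (-1.72,4.11)

Cross-section at z=0.75: (-5.83,1.22) (-4.69,-1.13) (-0.04,-4.67) (2.29,-5.86) (5.30,4.63) (4.73,5.80) (2.39,5.82) (-1.72,4.11)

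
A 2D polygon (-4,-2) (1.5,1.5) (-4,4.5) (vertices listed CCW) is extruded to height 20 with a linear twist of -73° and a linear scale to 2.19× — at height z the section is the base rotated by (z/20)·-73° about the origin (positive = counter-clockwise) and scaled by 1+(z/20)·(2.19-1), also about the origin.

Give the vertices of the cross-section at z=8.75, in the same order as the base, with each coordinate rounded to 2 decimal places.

t = z/height = 8.75/20 = 0.4375
s = 1 + (scale-1)·z/height = 1 + (2.19-1)·8.75/20 = 1.520625
θ = twist·z/height = -73°·8.75/20 = -31.9375° = -0.557415 rad
cos θ = 0.848626, sin θ = -0.528994 (intermediates below are computed at full precision and shown rounded to 5 d.p.)
v1: (-4,-2) → rotate → (-4.45249,0.41872) → ×s → (-6.77057,0.63672) → (-6.77,0.64)
v2: (1.5,1.5) → rotate → (2.06643,0.47945) → ×s → (3.14226,0.72906) → (3.14,0.73)
v3: (-4,4.5) → rotate → (-1.01403,5.93479) → ×s → (-1.54196,9.02459) → (-1.54,9.02)

Cross-section at z=8.75: (-6.77,0.64) (3.14,0.73) (-1.54,9.02)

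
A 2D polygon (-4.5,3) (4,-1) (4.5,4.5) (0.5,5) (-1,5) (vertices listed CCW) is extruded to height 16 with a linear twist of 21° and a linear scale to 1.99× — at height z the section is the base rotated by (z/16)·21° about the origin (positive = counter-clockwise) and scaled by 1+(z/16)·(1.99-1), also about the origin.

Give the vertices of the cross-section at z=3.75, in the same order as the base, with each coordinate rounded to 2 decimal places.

t = z/height = 3.75/16 = 0.234375
s = 1 + (scale-1)·z/height = 1 + (1.99-1)·3.75/16 = 1.232031
θ = twist·z/height = 21°·3.75/16 = 4.9219° = 0.085903 rad
cos θ = 0.996313, sin θ = 0.085797 (intermediates below are computed at full precision and shown rounded to 5 d.p.)
v1: (-4.5,3) → rotate → (-4.74080,2.60285) → ×s → (-5.84081,3.20679) → (-5.84,3.21)
v2: (4,-1) → rotate → (4.07105,-0.65312) → ×s → (5.01566,-0.80467) → (5.02,-0.80)
v3: (4.5,4.5) → rotate → (4.09732,4.86949) → ×s → (5.04802,5.99937) → (5.05,6.00)
v4: (0.5,5) → rotate → (0.06917,5.02446) → ×s → (0.08522,6.19029) → (0.09,6.19)
v5: (-1,5) → rotate → (-1.42530,4.89577) → ×s → (-1.75601,6.03174) → (-1.76,6.03)

Cross-section at z=3.75: (-5.84,3.21) (5.02,-0.80) (5.05,6.00) (0.09,6.19) (-1.76,6.03)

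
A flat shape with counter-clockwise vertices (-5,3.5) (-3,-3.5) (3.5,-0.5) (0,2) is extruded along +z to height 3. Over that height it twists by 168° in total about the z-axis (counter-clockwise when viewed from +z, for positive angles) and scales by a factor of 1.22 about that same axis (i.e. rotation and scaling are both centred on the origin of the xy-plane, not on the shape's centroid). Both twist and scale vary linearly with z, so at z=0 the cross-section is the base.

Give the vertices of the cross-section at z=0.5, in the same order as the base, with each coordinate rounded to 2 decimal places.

Cross-section at z=0.5: (-6.28,0.77) (-1.04,-4.66) (3.45,1.25) (-0.97,1.83)

t = z/height = 0.5/3 = 0.166667
s = 1 + (scale-1)·z/height = 1 + (1.22-1)·0.5/3 = 1.036667
θ = twist·z/height = 168°·0.5/3 = 28.0000° = 0.488692 rad
cos θ = 0.882948, sin θ = 0.469472 (intermediates below are computed at full precision and shown rounded to 5 d.p.)
v1: (-5,3.5) → rotate → (-6.05789,0.74296) → ×s → (-6.28001,0.77020) → (-6.28,0.77)
v2: (-3,-3.5) → rotate → (-1.00569,-4.49873) → ×s → (-1.04257,-4.66368) → (-1.04,-4.66)
v3: (3.5,-0.5) → rotate → (3.32505,1.20168) → ×s → (3.44697,1.24574) → (3.45,1.25)
v4: (0,2) → rotate → (-0.93894,1.76590) → ×s → (-0.97337,1.83064) → (-0.97,1.83)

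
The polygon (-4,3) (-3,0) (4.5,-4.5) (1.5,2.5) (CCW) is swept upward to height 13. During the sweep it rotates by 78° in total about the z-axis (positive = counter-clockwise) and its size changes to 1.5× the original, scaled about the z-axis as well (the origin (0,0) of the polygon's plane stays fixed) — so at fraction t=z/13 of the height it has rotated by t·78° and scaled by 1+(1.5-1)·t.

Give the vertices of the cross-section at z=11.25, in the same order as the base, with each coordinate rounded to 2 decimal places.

t = z/height = 11.25/13 = 0.865385
s = 1 + (scale-1)·z/height = 1 + (1.5-1)·11.25/13 = 1.432692
θ = twist·z/height = 78°·11.25/13 = 67.5000° = 1.178097 rad
cos θ = 0.382683, sin θ = 0.923880 (intermediates below are computed at full precision and shown rounded to 5 d.p.)
v1: (-4,3) → rotate → (-4.30237,-2.54747) → ×s → (-6.16398,-3.64974) → (-6.16,-3.65)
v2: (-3,0) → rotate → (-1.14805,-2.77164) → ×s → (-1.64480,-3.97091) → (-1.64,-3.97)
v3: (4.5,-4.5) → rotate → (5.87953,2.43538) → ×s → (8.42356,3.48915) → (8.42,3.49)
v4: (1.5,2.5) → rotate → (-1.73567,2.34253) → ×s → (-2.48669,3.35612) → (-2.49,3.36)

Cross-section at z=11.25: (-6.16,-3.65) (-1.64,-3.97) (8.42,3.49) (-2.49,3.36)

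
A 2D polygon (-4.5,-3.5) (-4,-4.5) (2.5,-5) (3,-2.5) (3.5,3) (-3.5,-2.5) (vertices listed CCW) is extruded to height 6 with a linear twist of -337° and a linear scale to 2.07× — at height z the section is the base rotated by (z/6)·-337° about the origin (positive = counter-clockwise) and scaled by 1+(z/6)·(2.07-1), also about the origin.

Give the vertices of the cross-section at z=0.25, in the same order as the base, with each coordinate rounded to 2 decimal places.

t = z/height = 0.25/6 = 0.0416667
s = 1 + (scale-1)·z/height = 1 + (2.07-1)·0.25/6 = 1.044583
θ = twist·z/height = -337°·0.25/6 = -14.0417° = -0.245073 rad
cos θ = 0.970120, sin θ = -0.242627 (intermediates below are computed at full precision and shown rounded to 5 d.p.)
v1: (-4.5,-3.5) → rotate → (-5.21473,-2.30359) → ×s → (-5.44722,-2.40630) → (-5.45,-2.41)
v2: (-4,-4.5) → rotate → (-4.97230,-3.39503) → ×s → (-5.19398,-3.54639) → (-5.19,-3.55)
v3: (2.5,-5) → rotate → (1.21216,-5.45717) → ×s → (1.26620,-5.70046) → (1.27,-5.70)
v4: (3,-2.5) → rotate → (2.30379,-3.15318) → ×s → (2.40650,-3.29376) → (2.41,-3.29)
v5: (3.5,3) → rotate → (4.12330,2.06116) → ×s → (4.30713,2.15306) → (4.31,2.15)
v6: (-3.5,-2.5) → rotate → (-4.00199,-1.57610) → ×s → (-4.18041,-1.64637) → (-4.18,-1.65)

Cross-section at z=0.25: (-5.45,-2.41) (-5.19,-3.55) (1.27,-5.70) (2.41,-3.29) (4.31,2.15) (-4.18,-1.65)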